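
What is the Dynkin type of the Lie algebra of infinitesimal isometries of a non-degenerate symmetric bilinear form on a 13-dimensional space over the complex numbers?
B6

This is so(13) with 13 odd, which has dimension 13(13-1)/2 = 78 and rank (13-1)/2 = 6. In the classification of classical Lie algebras, the orthogonal algebra so(2n+1) in an odd number of variables has type B_n; here n = 6, so the Dynkin diagram is a chain of 6 nodes with a double edge at one end; the terminal node there is the unique short simple root (B_6). Hence the type is B_6.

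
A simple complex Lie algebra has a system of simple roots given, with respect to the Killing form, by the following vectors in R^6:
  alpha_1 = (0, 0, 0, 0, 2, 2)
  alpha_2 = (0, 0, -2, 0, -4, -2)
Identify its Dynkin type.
Compute the Cartan integers a_ij = 2(alpha_i, alpha_j)/(alpha_j, alpha_j); the resulting 2x2 Cartan matrix is
[[2, -1], [-3, 2]].
The roots have two lengths (squared-length ratio 3:1); the short ones are alpha_{1}. The associated Dynkin diagram is two nodes joined by a triple edge (G_2), so the type is G_2.

G_2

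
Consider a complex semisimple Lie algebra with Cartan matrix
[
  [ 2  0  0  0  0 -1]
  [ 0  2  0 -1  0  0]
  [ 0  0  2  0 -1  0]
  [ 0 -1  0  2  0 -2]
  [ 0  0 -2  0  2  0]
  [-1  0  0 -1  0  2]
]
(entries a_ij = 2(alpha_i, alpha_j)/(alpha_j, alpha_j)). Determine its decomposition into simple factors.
B_2 (so(5)) + F_4

The diagram associated to this matrix has two connected components: the simple roots {alpha_3, alpha_5} form a chain of 2 nodes with a double edge at one end; the terminal node there is the unique short simple root (B_2), and {alpha_1, alpha_2, alpha_4, alpha_6} form a chain of 4 nodes with a double edge between the middle two (F_4). A semisimple Lie algebra decomposes uniquely as the direct sum of simple ideals, one per connected component of its Dynkin diagram, so g ≅ B_2 ⊕ F_4 (dimension 10 + 52 = 62).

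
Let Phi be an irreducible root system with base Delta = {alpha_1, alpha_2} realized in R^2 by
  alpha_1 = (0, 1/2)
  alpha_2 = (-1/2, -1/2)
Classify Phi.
B_2 (so(5))

Compute the Cartan integers a_ij = 2(alpha_i, alpha_j)/(alpha_j, alpha_j); the resulting 2x2 Cartan matrix is
[[2, -1], [-2, 2]].
The roots have two lengths (squared-length ratio 2:1); the short ones are alpha_{1}. The associated Dynkin diagram is a chain of 2 nodes with a double edge at one end; the terminal node there is the unique short simple root (B_2), so the type is B_2 (the algebra so(5)).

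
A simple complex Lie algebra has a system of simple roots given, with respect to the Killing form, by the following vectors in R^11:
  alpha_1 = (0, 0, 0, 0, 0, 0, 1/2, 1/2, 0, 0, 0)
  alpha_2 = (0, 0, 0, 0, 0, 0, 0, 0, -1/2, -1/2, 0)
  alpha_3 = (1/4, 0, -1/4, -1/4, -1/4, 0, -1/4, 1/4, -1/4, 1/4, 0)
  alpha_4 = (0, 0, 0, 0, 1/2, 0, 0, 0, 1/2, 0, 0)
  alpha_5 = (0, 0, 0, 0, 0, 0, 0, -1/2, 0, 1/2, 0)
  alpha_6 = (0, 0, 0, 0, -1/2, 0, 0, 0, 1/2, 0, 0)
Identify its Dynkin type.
Compute the Cartan integers a_ij = 2(alpha_i, alpha_j)/(alpha_j, alpha_j); the resulting 6x6 Cartan matrix is
[[2, 0, 0, 0, -1, 0], [0, 2, 0, -1, -1, -1], [0, 0, 2, -1, 0, 0], [0, -1, -1, 2, 0, 0], [-1, -1, 0, 0, 2, 0], [0, -1, 0, 0, 0, 2]].
All simple roots have the same length, so the diagram is simply laced. The associated Dynkin diagram is a chain of 5 nodes with one extra node attached to the third node from one end (E_6), so the type is E_6.

type E_6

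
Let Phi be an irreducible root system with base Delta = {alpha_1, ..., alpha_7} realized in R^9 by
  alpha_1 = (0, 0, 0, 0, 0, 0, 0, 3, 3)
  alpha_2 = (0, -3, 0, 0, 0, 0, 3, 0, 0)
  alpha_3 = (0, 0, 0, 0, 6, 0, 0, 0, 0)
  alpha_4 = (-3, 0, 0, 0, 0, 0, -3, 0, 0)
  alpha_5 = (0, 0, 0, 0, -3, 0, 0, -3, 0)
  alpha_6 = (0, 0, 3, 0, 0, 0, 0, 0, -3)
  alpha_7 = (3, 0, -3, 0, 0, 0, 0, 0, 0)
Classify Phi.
C_7

Compute the Cartan integers a_ij = 2(alpha_i, alpha_j)/(alpha_j, alpha_j); the resulting 7x7 Cartan matrix is
[[2, 0, 0, 0, -1, -1, 0], [0, 2, 0, -1, 0, 0, 0], [0, 0, 2, 0, -2, 0, 0], [0, -1, 0, 2, 0, 0, -1], [-1, 0, -1, 0, 2, 0, 0], [-1, 0, 0, 0, 0, 2, -1], [0, 0, 0, -1, 0, -1, 2]].
The roots have two lengths (squared-length ratio 2:1); the short ones are alpha_{1,2,4,5,6,7}. The associated Dynkin diagram is a chain of 7 nodes with a double edge at one end; the terminal node there is the unique long simple root (C_7), so the type is C_7 (the algebra sp(14)).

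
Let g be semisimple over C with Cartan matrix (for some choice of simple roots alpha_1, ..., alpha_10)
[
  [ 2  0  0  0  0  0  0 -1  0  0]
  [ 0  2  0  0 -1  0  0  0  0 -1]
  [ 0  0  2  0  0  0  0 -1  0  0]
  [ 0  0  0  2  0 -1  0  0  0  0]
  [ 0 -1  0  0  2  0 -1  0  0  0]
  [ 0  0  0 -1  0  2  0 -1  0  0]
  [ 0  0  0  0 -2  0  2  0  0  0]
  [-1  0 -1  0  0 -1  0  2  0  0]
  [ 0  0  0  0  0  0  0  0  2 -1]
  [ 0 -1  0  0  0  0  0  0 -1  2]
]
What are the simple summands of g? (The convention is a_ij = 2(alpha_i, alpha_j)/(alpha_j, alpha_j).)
C_5 (sp(10)) ⊕ D_5 (so(10))

The diagram associated to this matrix has two connected components: the simple roots {alpha_2, alpha_5, alpha_7, alpha_9, alpha_10} form a chain of 5 nodes with a double edge at one end; the terminal node there is the unique long simple root (C_5), and {alpha_1, alpha_3, alpha_4, alpha_6, alpha_8} form a chain of 3 nodes with a fork of two nodes at one end (D_5). A semisimple Lie algebra decomposes uniquely as the direct sum of simple ideals, one per connected component of its Dynkin diagram, so g ≅ C_5 ⊕ D_5 (dimension 55 + 45 = 100).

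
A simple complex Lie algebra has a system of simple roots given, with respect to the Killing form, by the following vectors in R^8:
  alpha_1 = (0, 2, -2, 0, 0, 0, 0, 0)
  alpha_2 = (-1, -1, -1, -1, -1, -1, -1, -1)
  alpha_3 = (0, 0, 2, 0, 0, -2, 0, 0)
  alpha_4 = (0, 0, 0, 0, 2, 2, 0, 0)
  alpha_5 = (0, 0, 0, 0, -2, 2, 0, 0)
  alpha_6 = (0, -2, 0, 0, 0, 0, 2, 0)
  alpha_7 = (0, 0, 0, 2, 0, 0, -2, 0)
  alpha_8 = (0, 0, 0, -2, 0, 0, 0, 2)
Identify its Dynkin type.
Compute the Cartan integers a_ij = 2(alpha_i, alpha_j)/(alpha_j, alpha_j); the resulting 8x8 Cartan matrix is
[[2, 0, -1, 0, 0, -1, 0, 0], [0, 2, 0, -1, 0, 0, 0, 0], [-1, 0, 2, -1, -1, 0, 0, 0], [0, -1, -1, 2, 0, 0, 0, 0], [0, 0, -1, 0, 2, 0, 0, 0], [-1, 0, 0, 0, 0, 2, -1, 0], [0, 0, 0, 0, 0, -1, 2, -1], [0, 0, 0, 0, 0, 0, -1, 2]].
All simple roots have the same length, so the diagram is simply laced. The associated Dynkin diagram is a chain of 7 nodes with one extra node attached to the third node from one end (E_8), so the type is E_8.

type E_8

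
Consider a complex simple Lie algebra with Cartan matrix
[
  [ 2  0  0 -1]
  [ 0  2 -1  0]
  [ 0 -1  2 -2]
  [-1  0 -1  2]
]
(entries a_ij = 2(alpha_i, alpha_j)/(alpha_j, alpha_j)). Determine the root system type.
type F_4

The matrix has rank 4 with 2's on the diagonal. Reading the off-diagonal entries as Dynkin edges (a single edge where a_ij = a_ji = -1; a double or triple edge where a_ij * a_ji = 2 or 3), the diagram is a chain of 4 nodes with a double edge between the middle two (F_4). One simple-root ordering that puts it in standard form is (alpha_2, alpha_3, alpha_4, alpha_1). So the algebra is type F_4.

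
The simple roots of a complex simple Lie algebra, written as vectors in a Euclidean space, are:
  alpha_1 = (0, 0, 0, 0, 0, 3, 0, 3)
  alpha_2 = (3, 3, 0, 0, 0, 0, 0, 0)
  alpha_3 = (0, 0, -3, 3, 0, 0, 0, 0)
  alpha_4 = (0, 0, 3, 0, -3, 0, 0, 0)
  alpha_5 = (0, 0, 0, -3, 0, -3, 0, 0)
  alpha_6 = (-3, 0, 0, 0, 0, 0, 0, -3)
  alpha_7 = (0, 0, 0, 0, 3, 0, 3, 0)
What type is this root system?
A7

Compute the Cartan integers a_ij = 2(alpha_i, alpha_j)/(alpha_j, alpha_j); the resulting 7x7 Cartan matrix is
[[2, 0, 0, 0, -1, -1, 0], [0, 2, 0, 0, 0, -1, 0], [0, 0, 2, -1, -1, 0, 0], [0, 0, -1, 2, 0, 0, -1], [-1, 0, -1, 0, 2, 0, 0], [-1, -1, 0, 0, 0, 2, 0], [0, 0, 0, -1, 0, 0, 2]].
All simple roots have the same length, so the diagram is simply laced. The associated Dynkin diagram is a chain of 7 nodes with single edges (A_7), so the type is A_7 (the algebra sl(8)).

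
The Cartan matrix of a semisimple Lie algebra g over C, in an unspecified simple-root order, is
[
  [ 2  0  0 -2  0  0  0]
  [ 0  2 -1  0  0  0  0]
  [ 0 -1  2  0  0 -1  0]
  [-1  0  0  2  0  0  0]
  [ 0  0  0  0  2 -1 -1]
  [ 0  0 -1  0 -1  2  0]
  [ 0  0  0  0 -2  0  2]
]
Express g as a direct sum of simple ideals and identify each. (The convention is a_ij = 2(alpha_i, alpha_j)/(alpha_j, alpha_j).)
type B_2 + type C_5

The diagram associated to this matrix has two connected components: the simple roots {alpha_1, alpha_4} form a chain of 2 nodes with a double edge at one end; the terminal node there is the unique short simple root (B_2), and {alpha_2, alpha_3, alpha_5, alpha_6, alpha_7} form a chain of 5 nodes with a double edge at one end; the terminal node there is the unique long simple root (C_5). A semisimple Lie algebra decomposes uniquely as the direct sum of simple ideals, one per connected component of its Dynkin diagram, so g ≅ B_2 ⊕ C_5 (dimension 10 + 55 = 65).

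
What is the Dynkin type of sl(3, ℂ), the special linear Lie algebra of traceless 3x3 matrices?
A_2 (sl(3))

This is sl(3), which has dimension 3^2 - 1 = 8 and rank 3 - 1 = 2 (a Cartan subalgebra is the diagonal traceless matrices). In the classification of classical Lie algebras, the special linear algebra sl(n+1) has type A_n; here n = 2, so the Dynkin diagram is a chain of 2 nodes with single edges (A_2). Hence the type is A_2.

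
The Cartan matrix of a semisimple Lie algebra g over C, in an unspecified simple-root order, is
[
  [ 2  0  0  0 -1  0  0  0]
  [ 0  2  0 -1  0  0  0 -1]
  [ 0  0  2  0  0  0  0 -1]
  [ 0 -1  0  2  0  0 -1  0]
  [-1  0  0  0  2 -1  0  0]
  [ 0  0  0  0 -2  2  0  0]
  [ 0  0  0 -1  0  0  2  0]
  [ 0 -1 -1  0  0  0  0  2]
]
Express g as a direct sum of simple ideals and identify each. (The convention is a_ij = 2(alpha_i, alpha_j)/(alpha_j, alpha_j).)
The diagram associated to this matrix has two connected components: the simple roots {alpha_2, alpha_3, alpha_4, alpha_7, alpha_8} form a chain of 5 nodes with single edges (A_5), and {alpha_1, alpha_5, alpha_6} form a chain of 3 nodes with a double edge at one end; the terminal node there is the unique long simple root (C_3). A semisimple Lie algebra decomposes uniquely as the direct sum of simple ideals, one per connected component of its Dynkin diagram, so g ≅ A_5 ⊕ C_3 (dimension 35 + 21 = 56).

type A_5 + type C_3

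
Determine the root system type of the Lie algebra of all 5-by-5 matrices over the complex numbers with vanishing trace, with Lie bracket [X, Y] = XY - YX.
This is sl(5), which has dimension 5^2 - 1 = 24 and rank 5 - 1 = 4 (a Cartan subalgebra is the diagonal traceless matrices). In the classification of classical Lie algebras, the special linear algebra sl(n+1) has type A_n; here n = 4, so the Dynkin diagram is a chain of 4 nodes with single edges (A_4). Hence the type is A_4.

A4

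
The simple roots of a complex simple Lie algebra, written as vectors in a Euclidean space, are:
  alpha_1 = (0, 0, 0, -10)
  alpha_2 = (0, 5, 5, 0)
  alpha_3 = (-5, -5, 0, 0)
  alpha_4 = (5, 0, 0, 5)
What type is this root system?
type C_4

Compute the Cartan integers a_ij = 2(alpha_i, alpha_j)/(alpha_j, alpha_j); the resulting 4x4 Cartan matrix is
[[2, 0, 0, -2], [0, 2, -1, 0], [0, -1, 2, -1], [-1, 0, -1, 2]].
The roots have two lengths (squared-length ratio 2:1); the short ones are alpha_{2,3,4}. The associated Dynkin diagram is a chain of 4 nodes with a double edge at one end; the terminal node there is the unique long simple root (C_4), so the type is C_4 (the algebra sp(8)).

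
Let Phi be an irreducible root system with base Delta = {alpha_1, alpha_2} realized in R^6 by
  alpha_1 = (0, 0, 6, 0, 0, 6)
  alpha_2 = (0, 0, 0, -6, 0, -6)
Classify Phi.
Compute the Cartan integers a_ij = 2(alpha_i, alpha_j)/(alpha_j, alpha_j); the resulting 2x2 Cartan matrix is
[[2, -1], [-1, 2]].
All simple roots have the same length, so the diagram is simply laced. The associated Dynkin diagram is a chain of 2 nodes with single edges (A_2), so the type is A_2 (the algebra sl(3)).

A_2 (sl(3))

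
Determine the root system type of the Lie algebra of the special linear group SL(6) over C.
This is sl(6), which has dimension 6^2 - 1 = 35 and rank 6 - 1 = 5 (a Cartan subalgebra is the diagonal traceless matrices). In the classification of classical Lie algebras, the special linear algebra sl(n+1) has type A_n; here n = 5, so the Dynkin diagram is a chain of 5 nodes with single edges (A_5). Hence the type is A_5.

A_5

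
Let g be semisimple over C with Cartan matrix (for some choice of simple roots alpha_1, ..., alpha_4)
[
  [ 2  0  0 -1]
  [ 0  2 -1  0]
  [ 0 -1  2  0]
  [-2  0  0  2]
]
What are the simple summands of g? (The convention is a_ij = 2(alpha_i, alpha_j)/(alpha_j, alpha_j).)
The diagram associated to this matrix has two connected components: the simple roots {alpha_2, alpha_3} form a chain of 2 nodes with single edges (A_2), and {alpha_1, alpha_4} form a chain of 2 nodes with a double edge at one end; the terminal node there is the unique short simple root (B_2). A semisimple Lie algebra decomposes uniquely as the direct sum of simple ideals, one per connected component of its Dynkin diagram, so g ≅ A_2 ⊕ B_2 (dimension 8 + 10 = 18).

A_2 + B_2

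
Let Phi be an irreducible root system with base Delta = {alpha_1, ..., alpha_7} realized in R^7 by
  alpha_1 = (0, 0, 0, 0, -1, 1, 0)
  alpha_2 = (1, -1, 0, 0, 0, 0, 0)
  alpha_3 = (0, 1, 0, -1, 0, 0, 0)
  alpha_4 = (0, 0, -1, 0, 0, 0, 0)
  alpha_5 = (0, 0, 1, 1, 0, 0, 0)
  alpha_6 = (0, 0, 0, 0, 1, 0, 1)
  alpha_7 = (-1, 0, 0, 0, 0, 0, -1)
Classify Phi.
B_7 (so(15))

Compute the Cartan integers a_ij = 2(alpha_i, alpha_j)/(alpha_j, alpha_j); the resulting 7x7 Cartan matrix is
[[2, 0, 0, 0, 0, -1, 0], [0, 2, -1, 0, 0, 0, -1], [0, -1, 2, 0, -1, 0, 0], [0, 0, 0, 2, -1, 0, 0], [0, 0, -1, -2, 2, 0, 0], [-1, 0, 0, 0, 0, 2, -1], [0, -1, 0, 0, 0, -1, 2]].
The roots have two lengths (squared-length ratio 2:1); the short ones are alpha_{4}. The associated Dynkin diagram is a chain of 7 nodes with a double edge at one end; the terminal node there is the unique short simple root (B_7), so the type is B_7 (the algebra so(15)).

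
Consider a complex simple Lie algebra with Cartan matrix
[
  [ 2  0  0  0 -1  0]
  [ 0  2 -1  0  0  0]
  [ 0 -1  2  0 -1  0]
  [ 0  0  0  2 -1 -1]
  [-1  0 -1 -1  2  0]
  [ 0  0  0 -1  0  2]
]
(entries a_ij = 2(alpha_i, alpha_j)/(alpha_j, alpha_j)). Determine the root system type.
type E_6

The matrix has rank 6 with 2's on the diagonal. Reading the off-diagonal entries as Dynkin edges (a single edge where a_ij = a_ji = -1; a double or triple edge where a_ij * a_ji = 2 or 3), the diagram is a chain of 5 nodes with one extra node attached to the third node from one end (E_6). One simple-root ordering that puts it in standard form is (alpha_2, alpha_1, alpha_3, alpha_5, alpha_4, alpha_6). So the algebra is type E_6.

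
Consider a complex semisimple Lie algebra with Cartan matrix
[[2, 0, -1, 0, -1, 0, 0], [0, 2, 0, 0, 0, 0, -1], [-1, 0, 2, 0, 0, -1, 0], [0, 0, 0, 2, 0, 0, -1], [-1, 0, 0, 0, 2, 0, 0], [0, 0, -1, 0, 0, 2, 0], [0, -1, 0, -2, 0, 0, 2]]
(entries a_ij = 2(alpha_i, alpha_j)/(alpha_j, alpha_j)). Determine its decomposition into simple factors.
A_4 (sl(5)) + B_3 (so(7))

The diagram associated to this matrix has two connected components: the simple roots {alpha_1, alpha_3, alpha_5, alpha_6} form a chain of 4 nodes with single edges (A_4), and {alpha_2, alpha_4, alpha_7} form a chain of 3 nodes with a double edge at one end; the terminal node there is the unique short simple root (B_3). A semisimple Lie algebra decomposes uniquely as the direct sum of simple ideals, one per connected component of its Dynkin diagram, so g ≅ A_4 ⊕ B_3 (dimension 24 + 21 = 45).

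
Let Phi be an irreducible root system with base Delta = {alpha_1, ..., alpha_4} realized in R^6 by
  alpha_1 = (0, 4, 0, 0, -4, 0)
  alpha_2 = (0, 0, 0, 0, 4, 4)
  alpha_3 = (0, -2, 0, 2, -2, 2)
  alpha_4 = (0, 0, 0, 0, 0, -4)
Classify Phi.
Compute the Cartan integers a_ij = 2(alpha_i, alpha_j)/(alpha_j, alpha_j); the resulting 4x4 Cartan matrix is
[[2, -1, 0, 0], [-1, 2, 0, -2], [0, 0, 2, -1], [0, -1, -1, 2]].
The roots have two lengths (squared-length ratio 2:1); the short ones are alpha_{3,4}. The associated Dynkin diagram is a chain of 4 nodes with a double edge between the middle two (F_4), so the type is F_4.

type F_4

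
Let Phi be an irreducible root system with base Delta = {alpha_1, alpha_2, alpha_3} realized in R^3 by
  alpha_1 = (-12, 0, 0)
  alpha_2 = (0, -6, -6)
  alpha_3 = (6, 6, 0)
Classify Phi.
C_3 (sp(6))

Compute the Cartan integers a_ij = 2(alpha_i, alpha_j)/(alpha_j, alpha_j); the resulting 3x3 Cartan matrix is
[[2, 0, -2], [0, 2, -1], [-1, -1, 2]].
The roots have two lengths (squared-length ratio 2:1); the short ones are alpha_{2,3}. The associated Dynkin diagram is a chain of 3 nodes with a double edge at one end; the terminal node there is the unique long simple root (C_3), so the type is C_3 (the algebra sp(6)).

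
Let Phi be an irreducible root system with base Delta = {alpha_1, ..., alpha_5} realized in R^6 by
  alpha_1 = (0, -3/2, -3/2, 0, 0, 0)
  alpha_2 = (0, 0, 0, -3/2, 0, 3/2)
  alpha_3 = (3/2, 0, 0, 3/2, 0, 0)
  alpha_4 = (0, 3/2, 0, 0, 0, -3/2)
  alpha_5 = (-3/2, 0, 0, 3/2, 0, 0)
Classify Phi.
Compute the Cartan integers a_ij = 2(alpha_i, alpha_j)/(alpha_j, alpha_j); the resulting 5x5 Cartan matrix is
[[2, 0, 0, -1, 0], [0, 2, -1, -1, -1], [0, -1, 2, 0, 0], [-1, -1, 0, 2, 0], [0, -1, 0, 0, 2]].
All simple roots have the same length, so the diagram is simply laced. The associated Dynkin diagram is a chain of 3 nodes with a fork of two nodes at one end (D_5), so the type is D_5 (the algebra so(10)).

D5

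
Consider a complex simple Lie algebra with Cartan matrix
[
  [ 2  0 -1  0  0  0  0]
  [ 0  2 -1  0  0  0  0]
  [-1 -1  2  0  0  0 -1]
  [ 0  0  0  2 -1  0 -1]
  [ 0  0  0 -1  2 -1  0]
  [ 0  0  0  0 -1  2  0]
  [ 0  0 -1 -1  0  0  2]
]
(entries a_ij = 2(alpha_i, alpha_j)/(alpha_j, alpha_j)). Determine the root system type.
The matrix has rank 7 with 2's on the diagonal. Reading the off-diagonal entries as Dynkin edges (a single edge where a_ij = a_ji = -1; a double or triple edge where a_ij * a_ji = 2 or 3), the diagram is a chain of 5 nodes with a fork of two nodes at one end (D_7). One simple-root ordering that puts it in standard form is (alpha_6, alpha_5, alpha_4, alpha_7, alpha_3, alpha_2, alpha_1). So the algebra is type D_7, i.e. so(14).

type D_7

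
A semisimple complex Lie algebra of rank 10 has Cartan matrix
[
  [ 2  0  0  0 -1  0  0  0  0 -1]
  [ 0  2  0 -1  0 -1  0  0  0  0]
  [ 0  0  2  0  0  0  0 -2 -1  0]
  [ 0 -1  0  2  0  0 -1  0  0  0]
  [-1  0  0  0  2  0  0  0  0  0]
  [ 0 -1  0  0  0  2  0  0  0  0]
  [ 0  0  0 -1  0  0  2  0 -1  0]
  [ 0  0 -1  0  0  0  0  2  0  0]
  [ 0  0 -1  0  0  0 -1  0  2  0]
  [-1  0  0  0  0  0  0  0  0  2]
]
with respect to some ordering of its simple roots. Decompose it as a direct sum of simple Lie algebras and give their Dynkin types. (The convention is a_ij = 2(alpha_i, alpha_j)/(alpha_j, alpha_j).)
The diagram associated to this matrix has two connected components: the simple roots {alpha_1, alpha_5, alpha_10} form a chain of 3 nodes with single edges (A_3), and {alpha_2, alpha_3, alpha_4, alpha_6, alpha_7, alpha_8, alpha_9} form a chain of 7 nodes with a double edge at one end; the terminal node there is the unique short simple root (B_7). A semisimple Lie algebra decomposes uniquely as the direct sum of simple ideals, one per connected component of its Dynkin diagram, so g ≅ A_3 ⊕ B_7 (dimension 15 + 105 = 120).

type A_3 + type B_7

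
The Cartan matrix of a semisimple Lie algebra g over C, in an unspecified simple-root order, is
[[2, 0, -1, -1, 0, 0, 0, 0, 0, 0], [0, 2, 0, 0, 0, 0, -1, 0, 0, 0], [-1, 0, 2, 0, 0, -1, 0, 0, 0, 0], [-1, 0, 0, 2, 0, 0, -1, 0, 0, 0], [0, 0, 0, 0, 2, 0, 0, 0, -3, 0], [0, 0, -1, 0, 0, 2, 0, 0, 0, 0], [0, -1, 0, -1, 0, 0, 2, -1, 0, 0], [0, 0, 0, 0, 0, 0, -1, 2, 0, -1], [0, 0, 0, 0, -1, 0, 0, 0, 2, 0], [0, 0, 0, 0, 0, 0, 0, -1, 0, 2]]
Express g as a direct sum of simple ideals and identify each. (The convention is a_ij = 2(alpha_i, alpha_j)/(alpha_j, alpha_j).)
The diagram associated to this matrix has two connected components: the simple roots {alpha_1, alpha_2, alpha_3, alpha_4, alpha_6, alpha_7, alpha_8, alpha_10} form a chain of 7 nodes with one extra node attached to the third node from one end (E_8), and {alpha_5, alpha_9} form two nodes joined by a triple edge (G_2). A semisimple Lie algebra decomposes uniquely as the direct sum of simple ideals, one per connected component of its Dynkin diagram, so g ≅ E_8 ⊕ G_2 (dimension 248 + 14 = 262).

type E_8 + type G_2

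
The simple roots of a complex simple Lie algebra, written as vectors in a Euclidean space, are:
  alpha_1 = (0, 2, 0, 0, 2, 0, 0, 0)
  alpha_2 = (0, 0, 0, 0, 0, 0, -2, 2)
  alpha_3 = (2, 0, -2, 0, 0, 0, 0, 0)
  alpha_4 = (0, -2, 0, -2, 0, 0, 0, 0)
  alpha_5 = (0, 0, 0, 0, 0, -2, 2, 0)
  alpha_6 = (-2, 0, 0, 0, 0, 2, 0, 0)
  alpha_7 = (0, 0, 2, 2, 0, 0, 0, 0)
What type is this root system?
A7

Compute the Cartan integers a_ij = 2(alpha_i, alpha_j)/(alpha_j, alpha_j); the resulting 7x7 Cartan matrix is
[[2, 0, 0, -1, 0, 0, 0], [0, 2, 0, 0, -1, 0, 0], [0, 0, 2, 0, 0, -1, -1], [-1, 0, 0, 2, 0, 0, -1], [0, -1, 0, 0, 2, -1, 0], [0, 0, -1, 0, -1, 2, 0], [0, 0, -1, -1, 0, 0, 2]].
All simple roots have the same length, so the diagram is simply laced. The associated Dynkin diagram is a chain of 7 nodes with single edges (A_7), so the type is A_7 (the algebra sl(8)).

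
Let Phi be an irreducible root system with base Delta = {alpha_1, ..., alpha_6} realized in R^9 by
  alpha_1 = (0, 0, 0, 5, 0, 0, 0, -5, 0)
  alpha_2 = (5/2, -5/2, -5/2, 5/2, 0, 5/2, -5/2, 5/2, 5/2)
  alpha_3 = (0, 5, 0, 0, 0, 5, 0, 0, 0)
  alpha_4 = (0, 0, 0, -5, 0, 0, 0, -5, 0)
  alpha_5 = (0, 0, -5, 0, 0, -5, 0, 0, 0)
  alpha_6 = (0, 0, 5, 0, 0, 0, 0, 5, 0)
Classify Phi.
Compute the Cartan integers a_ij = 2(alpha_i, alpha_j)/(alpha_j, alpha_j); the resulting 6x6 Cartan matrix is
[[2, 0, 0, 0, 0, -1], [0, 2, 0, -1, 0, 0], [0, 0, 2, 0, -1, 0], [0, -1, 0, 2, 0, -1], [0, 0, -1, 0, 2, -1], [-1, 0, 0, -1, -1, 2]].
All simple roots have the same length, so the diagram is simply laced. The associated Dynkin diagram is a chain of 5 nodes with one extra node attached to the third node from one end (E_6), so the type is E_6.

E6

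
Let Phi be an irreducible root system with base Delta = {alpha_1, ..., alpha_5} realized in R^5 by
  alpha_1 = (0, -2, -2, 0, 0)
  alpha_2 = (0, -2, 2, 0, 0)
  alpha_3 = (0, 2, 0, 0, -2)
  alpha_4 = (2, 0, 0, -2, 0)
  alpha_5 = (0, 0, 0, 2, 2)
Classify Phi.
Compute the Cartan integers a_ij = 2(alpha_i, alpha_j)/(alpha_j, alpha_j); the resulting 5x5 Cartan matrix is
[[2, 0, -1, 0, 0], [0, 2, -1, 0, 0], [-1, -1, 2, 0, -1], [0, 0, 0, 2, -1], [0, 0, -1, -1, 2]].
All simple roots have the same length, so the diagram is simply laced. The associated Dynkin diagram is a chain of 3 nodes with a fork of two nodes at one end (D_5), so the type is D_5 (the algebra so(10)).

D_5 (so(10))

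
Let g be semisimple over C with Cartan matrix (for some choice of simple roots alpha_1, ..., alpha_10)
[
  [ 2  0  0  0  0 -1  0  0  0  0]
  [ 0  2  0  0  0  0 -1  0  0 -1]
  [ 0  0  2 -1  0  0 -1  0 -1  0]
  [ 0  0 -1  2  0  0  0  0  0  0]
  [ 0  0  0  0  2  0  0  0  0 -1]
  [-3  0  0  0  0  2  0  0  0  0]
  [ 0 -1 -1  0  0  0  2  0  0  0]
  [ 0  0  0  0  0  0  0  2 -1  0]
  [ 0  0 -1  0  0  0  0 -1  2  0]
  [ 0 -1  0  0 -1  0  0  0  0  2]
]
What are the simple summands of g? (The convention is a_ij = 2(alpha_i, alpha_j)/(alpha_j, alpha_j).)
The diagram associated to this matrix has two connected components: the simple roots {alpha_2, alpha_3, alpha_4, alpha_5, alpha_7, alpha_8, alpha_9, alpha_10} form a chain of 7 nodes with one extra node attached to the third node from one end (E_8), and {alpha_1, alpha_6} form two nodes joined by a triple edge (G_2). A semisimple Lie algebra decomposes uniquely as the direct sum of simple ideals, one per connected component of its Dynkin diagram, so g ≅ E_8 ⊕ G_2 (dimension 248 + 14 = 262).

E_8 ⊕ G_2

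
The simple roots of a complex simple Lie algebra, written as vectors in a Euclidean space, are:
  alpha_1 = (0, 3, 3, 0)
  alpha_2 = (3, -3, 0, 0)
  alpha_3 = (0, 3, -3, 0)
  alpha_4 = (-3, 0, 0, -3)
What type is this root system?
D_4

Compute the Cartan integers a_ij = 2(alpha_i, alpha_j)/(alpha_j, alpha_j); the resulting 4x4 Cartan matrix is
[[2, -1, 0, 0], [-1, 2, -1, -1], [0, -1, 2, 0], [0, -1, 0, 2]].
All simple roots have the same length, so the diagram is simply laced. The associated Dynkin diagram is a chain of 2 nodes with a fork of two nodes at one end (D_4), so the type is D_4 (the algebra so(8)).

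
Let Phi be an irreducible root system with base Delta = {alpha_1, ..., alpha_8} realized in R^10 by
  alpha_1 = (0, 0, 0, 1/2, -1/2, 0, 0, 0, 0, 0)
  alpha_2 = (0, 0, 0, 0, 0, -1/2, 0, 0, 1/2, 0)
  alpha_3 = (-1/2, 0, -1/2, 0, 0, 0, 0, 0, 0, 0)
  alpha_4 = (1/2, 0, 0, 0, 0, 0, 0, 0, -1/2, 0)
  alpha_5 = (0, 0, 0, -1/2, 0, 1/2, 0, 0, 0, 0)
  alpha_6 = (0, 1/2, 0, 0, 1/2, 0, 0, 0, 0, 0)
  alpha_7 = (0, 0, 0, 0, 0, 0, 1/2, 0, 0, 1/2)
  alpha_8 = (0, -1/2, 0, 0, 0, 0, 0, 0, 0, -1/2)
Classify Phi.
type A_8

Compute the Cartan integers a_ij = 2(alpha_i, alpha_j)/(alpha_j, alpha_j); the resulting 8x8 Cartan matrix is
[[2, 0, 0, 0, -1, -1, 0, 0], [0, 2, 0, -1, -1, 0, 0, 0], [0, 0, 2, -1, 0, 0, 0, 0], [0, -1, -1, 2, 0, 0, 0, 0], [-1, -1, 0, 0, 2, 0, 0, 0], [-1, 0, 0, 0, 0, 2, 0, -1], [0, 0, 0, 0, 0, 0, 2, -1], [0, 0, 0, 0, 0, -1, -1, 2]].
All simple roots have the same length, so the diagram is simply laced. The associated Dynkin diagram is a chain of 8 nodes with single edges (A_8), so the type is A_8 (the algebra sl(9)).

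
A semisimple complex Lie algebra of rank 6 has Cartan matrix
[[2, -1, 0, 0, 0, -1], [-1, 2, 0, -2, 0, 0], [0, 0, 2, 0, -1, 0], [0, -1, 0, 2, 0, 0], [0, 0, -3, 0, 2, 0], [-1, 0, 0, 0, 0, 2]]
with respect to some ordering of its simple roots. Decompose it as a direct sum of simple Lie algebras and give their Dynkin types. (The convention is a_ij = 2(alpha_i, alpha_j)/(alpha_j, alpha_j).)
B4 + G2

The diagram associated to this matrix has two connected components: the simple roots {alpha_1, alpha_2, alpha_4, alpha_6} form a chain of 4 nodes with a double edge at one end; the terminal node there is the unique short simple root (B_4), and {alpha_3, alpha_5} form two nodes joined by a triple edge (G_2). A semisimple Lie algebra decomposes uniquely as the direct sum of simple ideals, one per connected component of its Dynkin diagram, so g ≅ B_4 ⊕ G_2 (dimension 36 + 14 = 50).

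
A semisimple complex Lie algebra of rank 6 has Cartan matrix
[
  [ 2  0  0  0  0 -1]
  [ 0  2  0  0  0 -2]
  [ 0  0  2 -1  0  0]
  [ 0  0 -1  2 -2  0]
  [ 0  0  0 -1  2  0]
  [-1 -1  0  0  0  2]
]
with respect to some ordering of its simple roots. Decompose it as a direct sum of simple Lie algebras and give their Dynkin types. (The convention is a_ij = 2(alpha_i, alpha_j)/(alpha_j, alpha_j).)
The diagram associated to this matrix has two connected components: the simple roots {alpha_3, alpha_4, alpha_5} form a chain of 3 nodes with a double edge at one end; the terminal node there is the unique short simple root (B_3), and {alpha_1, alpha_2, alpha_6} form a chain of 3 nodes with a double edge at one end; the terminal node there is the unique long simple root (C_3). A semisimple Lie algebra decomposes uniquely as the direct sum of simple ideals, one per connected component of its Dynkin diagram, so g ≅ B_3 ⊕ C_3 (dimension 21 + 21 = 42).

B_3 + C_3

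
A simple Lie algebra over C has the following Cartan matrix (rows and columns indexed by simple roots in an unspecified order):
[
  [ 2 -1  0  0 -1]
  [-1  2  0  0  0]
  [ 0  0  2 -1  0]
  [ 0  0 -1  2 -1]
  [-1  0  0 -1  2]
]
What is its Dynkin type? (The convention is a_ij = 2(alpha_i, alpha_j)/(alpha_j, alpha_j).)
The matrix has rank 5 with 2's on the diagonal. Reading the off-diagonal entries as Dynkin edges (a single edge where a_ij = a_ji = -1; a double or triple edge where a_ij * a_ji = 2 or 3), the diagram is a chain of 5 nodes with single edges (A_5). One simple-root ordering that puts it in standard form is (alpha_3, alpha_4, alpha_5, alpha_1, alpha_2). So the algebra is type A_5, i.e. sl(6).

A_5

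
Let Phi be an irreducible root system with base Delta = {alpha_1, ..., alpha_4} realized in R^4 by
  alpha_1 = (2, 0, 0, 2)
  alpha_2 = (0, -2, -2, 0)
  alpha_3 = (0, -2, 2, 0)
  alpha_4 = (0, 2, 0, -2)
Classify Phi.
Compute the Cartan integers a_ij = 2(alpha_i, alpha_j)/(alpha_j, alpha_j); the resulting 4x4 Cartan matrix is
[[2, 0, 0, -1], [0, 2, 0, -1], [0, 0, 2, -1], [-1, -1, -1, 2]].
All simple roots have the same length, so the diagram is simply laced. The associated Dynkin diagram is a chain of 2 nodes with a fork of two nodes at one end (D_4), so the type is D_4 (the algebra so(8)).

D_4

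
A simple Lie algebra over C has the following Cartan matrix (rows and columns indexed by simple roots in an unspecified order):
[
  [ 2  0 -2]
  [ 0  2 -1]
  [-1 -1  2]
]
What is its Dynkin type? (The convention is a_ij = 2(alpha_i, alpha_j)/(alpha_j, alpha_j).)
C_3

The matrix has rank 3 with 2's on the diagonal. Reading the off-diagonal entries as Dynkin edges (a single edge where a_ij = a_ji = -1; a double or triple edge where a_ij * a_ji = 2 or 3), the diagram is a chain of 3 nodes with a double edge at one end; the terminal node there is the unique long simple root (C_3). One simple-root ordering that puts it in standard form is (alpha_2, alpha_3, alpha_1). So the algebra is type C_3, i.e. sp(6).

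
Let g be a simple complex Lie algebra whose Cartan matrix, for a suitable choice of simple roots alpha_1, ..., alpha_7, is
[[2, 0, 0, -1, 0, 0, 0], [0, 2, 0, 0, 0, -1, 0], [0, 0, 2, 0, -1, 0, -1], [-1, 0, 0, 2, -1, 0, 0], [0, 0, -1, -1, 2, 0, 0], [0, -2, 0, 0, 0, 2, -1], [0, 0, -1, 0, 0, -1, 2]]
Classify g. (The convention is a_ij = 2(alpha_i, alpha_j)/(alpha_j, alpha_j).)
B7

The matrix has rank 7 with 2's on the diagonal. Reading the off-diagonal entries as Dynkin edges (a single edge where a_ij = a_ji = -1; a double or triple edge where a_ij * a_ji = 2 or 3), the diagram is a chain of 7 nodes with a double edge at one end; the terminal node there is the unique short simple root (B_7). One simple-root ordering that puts it in standard form is (alpha_1, alpha_4, alpha_5, alpha_3, alpha_7, alpha_6, alpha_2). So the algebra is type B_7, i.e. so(15).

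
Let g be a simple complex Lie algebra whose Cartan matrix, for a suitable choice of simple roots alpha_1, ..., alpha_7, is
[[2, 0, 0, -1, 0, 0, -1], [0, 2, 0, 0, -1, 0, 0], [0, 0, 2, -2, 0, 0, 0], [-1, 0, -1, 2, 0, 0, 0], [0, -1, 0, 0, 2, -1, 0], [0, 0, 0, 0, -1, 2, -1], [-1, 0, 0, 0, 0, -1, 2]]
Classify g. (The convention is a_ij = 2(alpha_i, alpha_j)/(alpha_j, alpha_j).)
C_7 (sp(14))

The matrix has rank 7 with 2's on the diagonal. Reading the off-diagonal entries as Dynkin edges (a single edge where a_ij = a_ji = -1; a double or triple edge where a_ij * a_ji = 2 or 3), the diagram is a chain of 7 nodes with a double edge at one end; the terminal node there is the unique long simple root (C_7). One simple-root ordering that puts it in standard form is (alpha_2, alpha_5, alpha_6, alpha_7, alpha_1, alpha_4, alpha_3). So the algebra is type C_7, i.e. sp(14).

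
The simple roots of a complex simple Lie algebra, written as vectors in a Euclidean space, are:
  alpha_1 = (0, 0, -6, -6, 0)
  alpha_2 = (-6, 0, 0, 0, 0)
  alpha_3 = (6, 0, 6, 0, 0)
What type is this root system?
Compute the Cartan integers a_ij = 2(alpha_i, alpha_j)/(alpha_j, alpha_j); the resulting 3x3 Cartan matrix is
[[2, 0, -1], [0, 2, -1], [-1, -2, 2]].
The roots have two lengths (squared-length ratio 2:1); the short ones are alpha_{2}. The associated Dynkin diagram is a chain of 3 nodes with a double edge at one end; the terminal node there is the unique short simple root (B_3), so the type is B_3 (the algebra so(7)).

B3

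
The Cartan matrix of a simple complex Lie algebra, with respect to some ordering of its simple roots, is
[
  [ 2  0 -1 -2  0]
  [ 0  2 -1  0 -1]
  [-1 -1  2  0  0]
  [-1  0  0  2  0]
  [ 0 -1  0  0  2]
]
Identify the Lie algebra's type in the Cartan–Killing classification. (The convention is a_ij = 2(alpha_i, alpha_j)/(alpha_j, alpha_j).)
The matrix has rank 5 with 2's on the diagonal. Reading the off-diagonal entries as Dynkin edges (a single edge where a_ij = a_ji = -1; a double or triple edge where a_ij * a_ji = 2 or 3), the diagram is a chain of 5 nodes with a double edge at one end; the terminal node there is the unique short simple root (B_5). One simple-root ordering that puts it in standard form is (alpha_5, alpha_2, alpha_3, alpha_1, alpha_4). So the algebra is type B_5, i.e. so(11).

B_5 (so(11))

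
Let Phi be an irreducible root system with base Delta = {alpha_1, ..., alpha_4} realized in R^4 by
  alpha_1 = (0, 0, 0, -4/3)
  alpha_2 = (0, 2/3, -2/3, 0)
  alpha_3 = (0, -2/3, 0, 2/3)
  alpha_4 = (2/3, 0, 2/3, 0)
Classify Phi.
C4

Compute the Cartan integers a_ij = 2(alpha_i, alpha_j)/(alpha_j, alpha_j); the resulting 4x4 Cartan matrix is
[[2, 0, -2, 0], [0, 2, -1, -1], [-1, -1, 2, 0], [0, -1, 0, 2]].
The roots have two lengths (squared-length ratio 2:1); the short ones are alpha_{2,3,4}. The associated Dynkin diagram is a chain of 4 nodes with a double edge at one end; the terminal node there is the unique long simple root (C_4), so the type is C_4 (the algebra sp(8)).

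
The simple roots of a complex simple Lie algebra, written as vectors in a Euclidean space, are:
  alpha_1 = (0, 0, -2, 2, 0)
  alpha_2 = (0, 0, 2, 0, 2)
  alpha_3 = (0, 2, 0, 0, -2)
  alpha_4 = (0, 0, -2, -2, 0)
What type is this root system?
Compute the Cartan integers a_ij = 2(alpha_i, alpha_j)/(alpha_j, alpha_j); the resulting 4x4 Cartan matrix is
[[2, -1, 0, 0], [-1, 2, -1, -1], [0, -1, 2, 0], [0, -1, 0, 2]].
All simple roots have the same length, so the diagram is simply laced. The associated Dynkin diagram is a chain of 2 nodes with a fork of two nodes at one end (D_4), so the type is D_4 (the algebra so(8)).

D4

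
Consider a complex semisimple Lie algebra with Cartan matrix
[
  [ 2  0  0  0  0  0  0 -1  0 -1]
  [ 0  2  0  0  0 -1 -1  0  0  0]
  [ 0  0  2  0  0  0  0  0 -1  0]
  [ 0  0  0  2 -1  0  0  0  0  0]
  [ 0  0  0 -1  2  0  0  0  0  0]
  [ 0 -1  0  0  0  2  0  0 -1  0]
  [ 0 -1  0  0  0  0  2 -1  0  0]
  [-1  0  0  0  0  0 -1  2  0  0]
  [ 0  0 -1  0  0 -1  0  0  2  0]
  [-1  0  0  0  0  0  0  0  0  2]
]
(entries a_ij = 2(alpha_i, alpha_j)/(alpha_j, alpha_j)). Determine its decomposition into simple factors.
The diagram associated to this matrix has two connected components: the simple roots {alpha_4, alpha_5} form a chain of 2 nodes with single edges (A_2), and {alpha_1, alpha_2, alpha_3, alpha_6, alpha_7, alpha_8, alpha_9, alpha_10} form a chain of 8 nodes with single edges (A_8). A semisimple Lie algebra decomposes uniquely as the direct sum of simple ideals, one per connected component of its Dynkin diagram, so g ≅ A_2 ⊕ A_8 (dimension 8 + 80 = 88).

A_2 (sl(3)) + A_8 (sl(9))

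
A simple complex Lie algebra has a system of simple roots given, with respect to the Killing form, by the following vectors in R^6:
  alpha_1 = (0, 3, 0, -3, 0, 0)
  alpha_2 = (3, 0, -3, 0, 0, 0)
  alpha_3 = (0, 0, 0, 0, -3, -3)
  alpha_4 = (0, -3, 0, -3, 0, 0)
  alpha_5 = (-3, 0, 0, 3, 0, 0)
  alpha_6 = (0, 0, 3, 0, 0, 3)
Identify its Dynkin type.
D_6

Compute the Cartan integers a_ij = 2(alpha_i, alpha_j)/(alpha_j, alpha_j); the resulting 6x6 Cartan matrix is
[[2, 0, 0, 0, -1, 0], [0, 2, 0, 0, -1, -1], [0, 0, 2, 0, 0, -1], [0, 0, 0, 2, -1, 0], [-1, -1, 0, -1, 2, 0], [0, -1, -1, 0, 0, 2]].
All simple roots have the same length, so the diagram is simply laced. The associated Dynkin diagram is a chain of 4 nodes with a fork of two nodes at one end (D_6), so the type is D_6 (the algebra so(12)).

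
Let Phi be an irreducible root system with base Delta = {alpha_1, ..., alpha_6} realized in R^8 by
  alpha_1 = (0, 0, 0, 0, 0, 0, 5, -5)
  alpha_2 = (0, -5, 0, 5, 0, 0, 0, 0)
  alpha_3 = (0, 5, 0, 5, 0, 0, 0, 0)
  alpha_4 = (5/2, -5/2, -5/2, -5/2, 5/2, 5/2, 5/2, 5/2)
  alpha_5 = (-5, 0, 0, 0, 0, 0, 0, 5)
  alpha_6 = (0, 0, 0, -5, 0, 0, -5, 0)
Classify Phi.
type E_6

Compute the Cartan integers a_ij = 2(alpha_i, alpha_j)/(alpha_j, alpha_j); the resulting 6x6 Cartan matrix is
[[2, 0, 0, 0, -1, -1], [0, 2, 0, 0, 0, -1], [0, 0, 2, -1, 0, -1], [0, 0, -1, 2, 0, 0], [-1, 0, 0, 0, 2, 0], [-1, -1, -1, 0, 0, 2]].
All simple roots have the same length, so the diagram is simply laced. The associated Dynkin diagram is a chain of 5 nodes with one extra node attached to the third node from one end (E_6), so the type is E_6.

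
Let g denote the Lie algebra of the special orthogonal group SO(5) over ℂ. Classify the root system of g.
This is so(5) with 5 odd, which has dimension 5(5-1)/2 = 10 and rank (5-1)/2 = 2. In the classification of classical Lie algebras, the orthogonal algebra so(2n+1) in an odd number of variables has type B_n; here n = 2, so the Dynkin diagram is a chain of 2 nodes with a double edge at one end; the terminal node there is the unique short simple root (B_2). Hence the type is B_2.

B2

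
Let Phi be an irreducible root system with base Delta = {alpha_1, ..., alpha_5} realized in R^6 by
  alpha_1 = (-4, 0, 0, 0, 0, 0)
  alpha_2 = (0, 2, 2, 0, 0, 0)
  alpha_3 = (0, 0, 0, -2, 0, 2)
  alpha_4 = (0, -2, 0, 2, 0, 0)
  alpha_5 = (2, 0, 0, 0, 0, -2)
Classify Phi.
C_5 (sp(10))

Compute the Cartan integers a_ij = 2(alpha_i, alpha_j)/(alpha_j, alpha_j); the resulting 5x5 Cartan matrix is
[[2, 0, 0, 0, -2], [0, 2, 0, -1, 0], [0, 0, 2, -1, -1], [0, -1, -1, 2, 0], [-1, 0, -1, 0, 2]].
The roots have two lengths (squared-length ratio 2:1); the short ones are alpha_{2,3,4,5}. The associated Dynkin diagram is a chain of 5 nodes with a double edge at one end; the terminal node there is the unique long simple root (C_5), so the type is C_5 (the algebra sp(10)).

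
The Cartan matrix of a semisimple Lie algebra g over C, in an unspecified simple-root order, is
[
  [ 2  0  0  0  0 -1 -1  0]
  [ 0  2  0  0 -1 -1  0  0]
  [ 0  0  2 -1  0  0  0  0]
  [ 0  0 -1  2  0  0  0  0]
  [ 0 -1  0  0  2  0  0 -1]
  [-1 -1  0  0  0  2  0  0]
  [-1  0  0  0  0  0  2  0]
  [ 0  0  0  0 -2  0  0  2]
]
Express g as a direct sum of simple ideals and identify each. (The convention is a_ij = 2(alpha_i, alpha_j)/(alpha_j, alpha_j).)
The diagram associated to this matrix has two connected components: the simple roots {alpha_3, alpha_4} form a chain of 2 nodes with single edges (A_2), and {alpha_1, alpha_2, alpha_5, alpha_6, alpha_7, alpha_8} form a chain of 6 nodes with a double edge at one end; the terminal node there is the unique long simple root (C_6). A semisimple Lie algebra decomposes uniquely as the direct sum of simple ideals, one per connected component of its Dynkin diagram, so g ≅ A_2 ⊕ C_6 (dimension 8 + 78 = 86).

type A_2 ⊕ type C_6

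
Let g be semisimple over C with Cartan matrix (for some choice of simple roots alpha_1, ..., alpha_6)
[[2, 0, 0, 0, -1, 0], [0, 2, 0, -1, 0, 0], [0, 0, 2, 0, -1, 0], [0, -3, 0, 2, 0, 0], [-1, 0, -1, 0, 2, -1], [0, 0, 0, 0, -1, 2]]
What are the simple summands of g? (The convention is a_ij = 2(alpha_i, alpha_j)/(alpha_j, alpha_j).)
D_4 + G_2

The diagram associated to this matrix has two connected components: the simple roots {alpha_1, alpha_3, alpha_5, alpha_6} form a chain of 2 nodes with a fork of two nodes at one end (D_4), and {alpha_2, alpha_4} form two nodes joined by a triple edge (G_2). A semisimple Lie algebra decomposes uniquely as the direct sum of simple ideals, one per connected component of its Dynkin diagram, so g ≅ D_4 ⊕ G_2 (dimension 28 + 14 = 42).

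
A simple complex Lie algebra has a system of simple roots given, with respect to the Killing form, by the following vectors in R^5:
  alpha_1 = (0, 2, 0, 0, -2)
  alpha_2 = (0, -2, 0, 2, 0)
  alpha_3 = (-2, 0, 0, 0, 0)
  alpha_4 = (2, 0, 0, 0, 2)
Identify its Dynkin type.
Compute the Cartan integers a_ij = 2(alpha_i, alpha_j)/(alpha_j, alpha_j); the resulting 4x4 Cartan matrix is
[[2, -1, 0, -1], [-1, 2, 0, 0], [0, 0, 2, -1], [-1, 0, -2, 2]].
The roots have two lengths (squared-length ratio 2:1); the short ones are alpha_{3}. The associated Dynkin diagram is a chain of 4 nodes with a double edge at one end; the terminal node there is the unique short simple root (B_4), so the type is B_4 (the algebra so(9)).

B_4 (so(9))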